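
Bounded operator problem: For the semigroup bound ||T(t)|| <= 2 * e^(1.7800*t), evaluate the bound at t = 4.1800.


||T(4.1800)|| <= 2 * exp(1.7800 * 4.1800)
= 2 * exp(7.4404)
= 2 * 1703.4315
= 3406.8629

3406.8629


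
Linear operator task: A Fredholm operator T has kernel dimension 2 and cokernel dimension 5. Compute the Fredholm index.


The Fredholm index is defined as ind(T) = dim(ker T) - dim(coker T)
= 2 - 5
= -3

-3


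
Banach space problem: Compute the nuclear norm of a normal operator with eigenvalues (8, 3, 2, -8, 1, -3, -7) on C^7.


For a normal operator, singular values equal |eigenvalues|.
Trace norm = sum |lambda_i| = 8 + 3 + 2 + 8 + 1 + 3 + 7
= 32

32


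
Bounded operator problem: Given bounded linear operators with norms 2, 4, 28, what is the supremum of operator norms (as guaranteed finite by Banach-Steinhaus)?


By the Uniform Boundedness Principle, the supremum of norms is finite.
sup_k ||T_k|| = max(2, 4, 28) = 28

28


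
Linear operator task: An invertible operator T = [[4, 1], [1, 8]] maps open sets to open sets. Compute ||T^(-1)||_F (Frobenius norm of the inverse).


det(T) = 4*8 - 1*1 = 31
T^(-1) = (1/31) * [[8, -1], [-1, 4]] = [[0.2581, -0.0323], [-0.0323, 0.1290]]
||T^(-1)||_F^2 = 0.2581^2 + (-0.0323)^2 + (-0.0323)^2 + 0.1290^2 = 0.0853
||T^(-1)||_F = sqrt(0.0853) = 0.2921

0.2921


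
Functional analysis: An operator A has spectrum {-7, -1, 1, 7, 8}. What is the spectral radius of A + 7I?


Spectrum of A + 7I = {0, 6, 8, 14, 15}
Spectral radius = max |lambda| over the shifted spectrum
= max(0, 6, 8, 14, 15) = 15

15


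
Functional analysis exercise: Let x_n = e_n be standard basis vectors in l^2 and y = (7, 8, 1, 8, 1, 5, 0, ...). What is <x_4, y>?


x_4 = e_4 is the standard basis vector with 1 in position 4.
<x_4, y> = y_4 = 8
As n -> infinity, <x_n, y> -> 0, confirming weak convergence of (x_n) to 0.

8


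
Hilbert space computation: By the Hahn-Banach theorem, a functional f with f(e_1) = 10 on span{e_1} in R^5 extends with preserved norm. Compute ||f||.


The norm of f is given by ||f|| = sup_{||x||=1} |f(x)|.
On span{e_1}, ||e_1|| = 1, so ||f|| = |f(e_1)| / ||e_1||
= |10| / 1 = 10.0000

10.0000


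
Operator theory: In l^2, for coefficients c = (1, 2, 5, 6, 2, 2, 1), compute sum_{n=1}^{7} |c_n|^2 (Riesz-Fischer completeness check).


sum |c_n|^2 = 1^2 + 2^2 + 5^2 + 6^2 + 2^2 + 2^2 + 1^2
= 1 + 4 + 25 + 36 + 4 + 4 + 1
= 75

75


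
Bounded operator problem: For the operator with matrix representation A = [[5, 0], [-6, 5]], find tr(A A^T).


trace(A * A^T) = sum of squares of all entries
= 5^2 + 0^2 + (-6)^2 + 5^2
= 25 + 0 + 36 + 25
= 86

86


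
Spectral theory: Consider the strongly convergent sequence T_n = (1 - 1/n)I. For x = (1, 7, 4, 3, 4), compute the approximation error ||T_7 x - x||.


T_7 x - x = (1 - 1/7)x - x = -x/7
||x|| = sqrt(91) = 9.5394
||T_7 x - x|| = ||x||/7 = 9.5394/7 = 1.3628

1.3628


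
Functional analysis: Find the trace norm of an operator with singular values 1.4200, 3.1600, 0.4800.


The nuclear norm is the sum of all singular values.
||T||_1 = 1.4200 + 3.1600 + 0.4800
= 5.0600

5.0600


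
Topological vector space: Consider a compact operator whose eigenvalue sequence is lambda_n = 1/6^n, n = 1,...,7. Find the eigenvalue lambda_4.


The eigenvalue formula gives lambda_4 = 1/6^4
= 1/1296
= 7.7160e-04

7.7160e-04


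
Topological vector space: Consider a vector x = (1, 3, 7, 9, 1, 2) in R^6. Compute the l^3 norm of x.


The l^3 norm = (sum |x_i|^3)^(1/3)
Sum of 3th powers = 1 + 27 + 343 + 729 + 1 + 8 = 1109
||x||_3 = (1109)^(1/3) = 10.3509

10.3509


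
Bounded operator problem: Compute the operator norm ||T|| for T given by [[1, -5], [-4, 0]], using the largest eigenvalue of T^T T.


A^T A = [[17, -5], [-5, 25]]
trace(A^T A) = 42, det(A^T A) = 400
discriminant = 42^2 - 4*400 = 164
Largest eigenvalue of A^T A = (trace + sqrt(disc))/2 = 27.4031
||T|| = sqrt(27.4031) = 5.2348

5.2348


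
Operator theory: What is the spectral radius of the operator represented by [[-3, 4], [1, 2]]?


For a 2x2 matrix, eigenvalues satisfy lambda^2 - (trace)*lambda + det = 0
trace = -3 + 2 = -1
det = -3*2 - 4*1 = -10
discriminant = (-1)^2 - 4*(-10) = 41
spectral radius = max |eigenvalue| = 3.7016

3.7016


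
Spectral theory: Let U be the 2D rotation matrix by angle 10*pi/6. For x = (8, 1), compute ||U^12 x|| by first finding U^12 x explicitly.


U is a rotation by theta = 10*pi/6
U^12 = rotation by 12*theta = 120*pi/6 = 0*pi/6 (mod 2*pi)
cos(0*pi/6) = 1.0000, sin(0*pi/6) = 0.0000
U^12 x = (1.0000 * 8 - 0.0000 * 1, 0.0000 * 8 + 1.0000 * 1)
= (8.0000, 1.0000)
||U^12 x|| = sqrt(8.0000^2 + 1.0000^2) = sqrt(65.0000) = 8.0623

8.0623


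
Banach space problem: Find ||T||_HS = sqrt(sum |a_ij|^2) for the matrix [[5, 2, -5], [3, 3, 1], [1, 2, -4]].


The Hilbert-Schmidt norm is sqrt(sum of squares of all entries).
Sum of squares = 5^2 + 2^2 + (-5)^2 + 3^2 + 3^2 + 1^2 + 1^2 + 2^2 + (-4)^2
= 25 + 4 + 25 + 9 + 9 + 1 + 1 + 4 + 16 = 94
||T||_HS = sqrt(94) = 9.6954

9.6954


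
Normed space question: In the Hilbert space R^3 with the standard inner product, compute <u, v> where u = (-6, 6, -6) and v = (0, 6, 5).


Computing the standard inner product <u, v> = sum u_i * v_i
= -6*0 + 6*6 + -6*5
= 0 + 36 + -30
= 6

6


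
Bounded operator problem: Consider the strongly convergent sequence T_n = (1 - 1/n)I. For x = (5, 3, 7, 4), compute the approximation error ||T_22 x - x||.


T_22 x - x = (1 - 1/22)x - x = -x/22
||x|| = sqrt(99) = 9.9499
||T_22 x - x|| = ||x||/22 = 9.9499/22 = 0.4523

0.4523


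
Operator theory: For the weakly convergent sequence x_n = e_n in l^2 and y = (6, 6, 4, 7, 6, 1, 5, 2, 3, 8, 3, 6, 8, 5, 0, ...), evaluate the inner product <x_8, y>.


x_8 = e_8 is the standard basis vector with 1 in position 8.
<x_8, y> = y_8 = 2
As n -> infinity, <x_n, y> -> 0, confirming weak convergence of (x_n) to 0.

2


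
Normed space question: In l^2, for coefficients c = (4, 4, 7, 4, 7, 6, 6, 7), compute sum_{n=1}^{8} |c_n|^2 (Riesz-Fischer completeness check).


sum |c_n|^2 = 4^2 + 4^2 + 7^2 + 4^2 + 7^2 + 6^2 + 6^2 + 7^2
= 16 + 16 + 49 + 16 + 49 + 36 + 36 + 49
= 267

267


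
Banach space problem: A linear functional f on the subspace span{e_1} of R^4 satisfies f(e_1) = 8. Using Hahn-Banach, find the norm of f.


The norm of f is given by ||f|| = sup_{||x||=1} |f(x)|.
On span{e_1}, ||e_1|| = 1, so ||f|| = |f(e_1)| / ||e_1||
= |8| / 1 = 8.0000

8.0000


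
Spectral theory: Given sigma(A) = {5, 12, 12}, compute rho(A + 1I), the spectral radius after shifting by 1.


Spectrum of A + 1I = {6, 13, 13}
Spectral radius = max |lambda| over the shifted spectrum
= max(6, 13, 13) = 13

13


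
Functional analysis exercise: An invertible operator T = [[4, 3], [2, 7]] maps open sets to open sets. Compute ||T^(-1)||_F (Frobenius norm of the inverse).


det(T) = 4*7 - 3*2 = 22
T^(-1) = (1/22) * [[7, -3], [-2, 4]] = [[0.3182, -0.1364], [-0.0909, 0.1818]]
||T^(-1)||_F^2 = 0.3182^2 + (-0.1364)^2 + (-0.0909)^2 + 0.1818^2 = 0.1612
||T^(-1)||_F = sqrt(0.1612) = 0.4014

0.4014


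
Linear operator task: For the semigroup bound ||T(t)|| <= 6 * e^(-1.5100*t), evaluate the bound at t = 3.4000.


||T(3.4000)|| <= 6 * exp(-1.5100 * 3.4000)
= 6 * exp(-5.1340)
= 6 * 0.0059
= 0.0354

0.0354


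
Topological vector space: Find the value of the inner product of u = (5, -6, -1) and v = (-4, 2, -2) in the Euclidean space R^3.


Computing the standard inner product <u, v> = sum u_i * v_i
= 5*-4 + -6*2 + -1*-2
= -20 + -12 + 2
= -30

-30


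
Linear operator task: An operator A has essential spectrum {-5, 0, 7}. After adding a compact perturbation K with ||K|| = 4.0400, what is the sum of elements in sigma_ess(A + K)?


By Weyl's theorem, the essential spectrum is invariant under compact perturbations.
sigma_ess(A + K) = sigma_ess(A) = {-5, 0, 7}
Sum = -5 + 0 + 7 = 2

2


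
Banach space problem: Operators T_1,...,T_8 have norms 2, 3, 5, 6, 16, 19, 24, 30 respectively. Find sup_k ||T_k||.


By the Uniform Boundedness Principle, the supremum of norms is finite.
sup_k ||T_k|| = max(2, 3, 5, 6, 16, 19, 24, 30) = 30

30


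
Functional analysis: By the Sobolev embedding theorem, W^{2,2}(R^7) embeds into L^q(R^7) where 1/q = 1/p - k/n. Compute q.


Using the Sobolev embedding formula: 1/q = 1/p - k/n
1/q = 1/2 - 2/7 = 3/14
q = 1/(3/14) = 14/3 = 4.6667

4.6667


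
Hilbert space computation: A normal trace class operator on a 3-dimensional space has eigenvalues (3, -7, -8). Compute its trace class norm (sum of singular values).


For a normal operator, singular values equal |eigenvalues|.
Trace norm = sum |lambda_i| = 3 + 7 + 8
= 18

18


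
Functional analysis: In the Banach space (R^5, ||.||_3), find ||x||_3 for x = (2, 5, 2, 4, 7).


The l^3 norm = (sum |x_i|^3)^(1/3)
Sum of 3th powers = 8 + 125 + 8 + 64 + 343 = 548
||x||_3 = (548)^(1/3) = 8.1833

8.1833


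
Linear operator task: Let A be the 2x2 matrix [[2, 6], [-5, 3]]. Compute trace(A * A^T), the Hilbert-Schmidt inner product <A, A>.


trace(A * A^T) = sum of squares of all entries
= 2^2 + 6^2 + (-5)^2 + 3^2
= 4 + 36 + 25 + 9
= 74

74


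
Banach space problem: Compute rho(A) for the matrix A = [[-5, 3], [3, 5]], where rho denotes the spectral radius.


For a 2x2 matrix, eigenvalues satisfy lambda^2 - (trace)*lambda + det = 0
trace = -5 + 5 = 0
det = -5*5 - 3*3 = -34
discriminant = 0^2 - 4*(-34) = 136
spectral radius = max |eigenvalue| = 5.8310

5.8310


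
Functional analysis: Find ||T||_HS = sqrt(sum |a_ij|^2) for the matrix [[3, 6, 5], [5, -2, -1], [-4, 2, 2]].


The Hilbert-Schmidt norm is sqrt(sum of squares of all entries).
Sum of squares = 3^2 + 6^2 + 5^2 + 5^2 + (-2)^2 + (-1)^2 + (-4)^2 + 2^2 + 2^2
= 9 + 36 + 25 + 25 + 4 + 1 + 16 + 4 + 4 = 124
||T||_HS = sqrt(124) = 11.1355

11.1355


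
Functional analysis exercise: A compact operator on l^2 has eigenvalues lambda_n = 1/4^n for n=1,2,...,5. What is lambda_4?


The eigenvalue formula gives lambda_4 = 1/4^4
= 1/256
= 0.0039

0.0039


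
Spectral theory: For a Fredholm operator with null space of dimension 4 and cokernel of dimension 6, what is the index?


The Fredholm index is defined as ind(T) = dim(ker T) - dim(coker T)
= 4 - 6
= -2

-2


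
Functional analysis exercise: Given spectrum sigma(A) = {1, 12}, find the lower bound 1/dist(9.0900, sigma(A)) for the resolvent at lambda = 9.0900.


dist(9.0900, {1, 12}) = min(|9.0900 - 1|, |9.0900 - 12|)
= min(8.0900, 2.9100) = 2.9100
Resolvent bound = 1/2.9100 = 0.3436

0.3436


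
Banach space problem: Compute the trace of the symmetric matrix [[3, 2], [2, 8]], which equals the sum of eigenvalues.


For a self-adjoint (symmetric) matrix, the eigenvalues are real.
The sum of eigenvalues equals the trace of the matrix.
trace = 3 + 8 = 11

11


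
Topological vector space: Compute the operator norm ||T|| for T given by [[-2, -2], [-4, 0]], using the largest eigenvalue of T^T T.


A^T A = [[20, 4], [4, 4]]
trace(A^T A) = 24, det(A^T A) = 64
discriminant = 24^2 - 4*64 = 320
Largest eigenvalue of A^T A = (trace + sqrt(disc))/2 = 20.9443
||T|| = sqrt(20.9443) = 4.5765

4.5765


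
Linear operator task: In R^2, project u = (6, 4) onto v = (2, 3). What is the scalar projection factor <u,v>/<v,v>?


Computing <u,v> = 6*2 + 4*3 = 24
Computing <v,v> = 2^2 + 3^2 = 13
Projection coefficient = 24/13 = 1.8462

1.8462


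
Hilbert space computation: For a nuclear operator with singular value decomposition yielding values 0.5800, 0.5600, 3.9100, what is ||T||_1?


The nuclear norm is the sum of all singular values.
||T||_1 = 0.5800 + 0.5600 + 3.9100
= 5.0500

5.0500


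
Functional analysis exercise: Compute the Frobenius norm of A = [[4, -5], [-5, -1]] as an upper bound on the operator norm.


||A||_F^2 = sum a_ij^2
= 4^2 + (-5)^2 + (-5)^2 + (-1)^2
= 16 + 25 + 25 + 1 = 67
||A||_F = sqrt(67) = 8.1854

8.1854


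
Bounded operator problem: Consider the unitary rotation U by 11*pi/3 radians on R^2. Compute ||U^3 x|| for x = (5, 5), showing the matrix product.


U is a rotation by theta = 11*pi/3
U^3 = rotation by 3*theta = 33*pi/3 = 3*pi/3 (mod 2*pi)
cos(3*pi/3) = -1.0000, sin(3*pi/3) = 0.0000
U^3 x = (-1.0000 * 5 - 0.0000 * 5, 0.0000 * 5 + -1.0000 * 5)
= (-5.0000, -5.0000)
||U^3 x|| = sqrt((-5.0000)^2 + (-5.0000)^2) = sqrt(50.0000) = 7.0711

7.0711


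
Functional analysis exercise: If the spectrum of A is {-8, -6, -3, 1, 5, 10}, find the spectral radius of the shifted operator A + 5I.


Spectrum of A + 5I = {-3, -1, 2, 6, 10, 15}
Spectral radius = max |lambda| over the shifted spectrum
= max(3, 1, 2, 6, 10, 15) = 15

15


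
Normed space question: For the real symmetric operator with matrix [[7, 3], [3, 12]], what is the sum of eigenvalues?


For a self-adjoint (symmetric) matrix, the eigenvalues are real.
The sum of eigenvalues equals the trace of the matrix.
trace = 7 + 12 = 19

19


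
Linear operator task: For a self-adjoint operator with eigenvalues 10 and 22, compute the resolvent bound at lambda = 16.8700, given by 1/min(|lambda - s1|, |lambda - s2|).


dist(16.8700, {10, 22}) = min(|16.8700 - 10|, |16.8700 - 22|)
= min(6.8700, 5.1300) = 5.1300
Resolvent bound = 1/5.1300 = 0.1949

0.1949


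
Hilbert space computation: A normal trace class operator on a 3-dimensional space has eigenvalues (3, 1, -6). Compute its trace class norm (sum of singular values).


For a normal operator, singular values equal |eigenvalues|.
Trace norm = sum |lambda_i| = 3 + 1 + 6
= 10

10


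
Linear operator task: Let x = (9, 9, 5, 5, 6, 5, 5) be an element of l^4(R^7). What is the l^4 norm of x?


The l^4 norm = (sum |x_i|^4)^(1/4)
Sum of 4th powers = 6561 + 6561 + 625 + 625 + 1296 + 625 + 625 = 16918
||x||_4 = (16918)^(1/4) = 11.4048

11.4048


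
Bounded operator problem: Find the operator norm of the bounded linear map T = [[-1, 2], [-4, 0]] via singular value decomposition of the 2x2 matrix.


A^T A = [[17, -2], [-2, 4]]
trace(A^T A) = 21, det(A^T A) = 64
discriminant = 21^2 - 4*64 = 185
Largest eigenvalue of A^T A = (trace + sqrt(disc))/2 = 17.3007
||T|| = sqrt(17.3007) = 4.1594

4.1594


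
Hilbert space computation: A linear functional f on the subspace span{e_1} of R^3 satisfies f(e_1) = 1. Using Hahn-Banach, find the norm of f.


The norm of f is given by ||f|| = sup_{||x||=1} |f(x)|.
On span{e_1}, ||e_1|| = 1, so ||f|| = |f(e_1)| / ||e_1||
= |1| / 1 = 1.0000

1.0000


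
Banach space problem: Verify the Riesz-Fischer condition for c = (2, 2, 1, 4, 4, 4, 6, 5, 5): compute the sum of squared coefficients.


sum |c_n|^2 = 2^2 + 2^2 + 1^2 + 4^2 + 4^2 + 4^2 + 6^2 + 5^2 + 5^2
= 4 + 4 + 1 + 16 + 16 + 16 + 36 + 25 + 25
= 143

143


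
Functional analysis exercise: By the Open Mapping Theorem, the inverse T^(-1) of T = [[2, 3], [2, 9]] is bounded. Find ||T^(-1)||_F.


det(T) = 2*9 - 3*2 = 12
T^(-1) = (1/12) * [[9, -3], [-2, 2]] = [[0.7500, -0.2500], [-0.1667, 0.1667]]
||T^(-1)||_F^2 = 0.7500^2 + (-0.2500)^2 + (-0.1667)^2 + 0.1667^2 = 0.6806
||T^(-1)||_F = sqrt(0.6806) = 0.8250

0.8250


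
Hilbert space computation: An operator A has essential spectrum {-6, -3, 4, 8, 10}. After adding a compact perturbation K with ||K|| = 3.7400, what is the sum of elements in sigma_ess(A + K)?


By Weyl's theorem, the essential spectrum is invariant under compact perturbations.
sigma_ess(A + K) = sigma_ess(A) = {-6, -3, 4, 8, 10}
Sum = -6 + -3 + 4 + 8 + 10 = 13

13


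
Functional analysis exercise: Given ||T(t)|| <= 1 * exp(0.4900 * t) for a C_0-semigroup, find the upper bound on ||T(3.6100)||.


||T(3.6100)|| <= 1 * exp(0.4900 * 3.6100)
= 1 * exp(1.7689)
= 1 * 5.8644
= 5.8644

5.8644


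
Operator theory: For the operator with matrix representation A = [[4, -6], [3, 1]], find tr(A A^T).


trace(A * A^T) = sum of squares of all entries
= 4^2 + (-6)^2 + 3^2 + 1^2
= 16 + 36 + 9 + 1
= 62

62


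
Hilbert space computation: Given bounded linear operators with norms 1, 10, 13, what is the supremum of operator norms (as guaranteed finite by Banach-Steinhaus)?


By the Uniform Boundedness Principle, the supremum of norms is finite.
sup_k ||T_k|| = max(1, 10, 13) = 13

13


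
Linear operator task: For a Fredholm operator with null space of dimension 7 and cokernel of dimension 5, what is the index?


The Fredholm index is defined as ind(T) = dim(ker T) - dim(coker T)
= 7 - 5
= 2

2


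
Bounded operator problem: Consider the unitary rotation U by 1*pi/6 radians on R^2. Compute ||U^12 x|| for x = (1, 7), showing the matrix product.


U is a rotation by theta = 1*pi/6
U^12 = rotation by 12*theta = 12*pi/6 = 0*pi/6 (mod 2*pi)
cos(0*pi/6) = 1.0000, sin(0*pi/6) = 0.0000
U^12 x = (1.0000 * 1 - 0.0000 * 7, 0.0000 * 1 + 1.0000 * 7)
= (1.0000, 7.0000)
||U^12 x|| = sqrt(1.0000^2 + 7.0000^2) = sqrt(50.0000) = 7.0711

7.0711


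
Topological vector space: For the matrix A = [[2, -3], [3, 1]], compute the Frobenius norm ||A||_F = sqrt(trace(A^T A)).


||A||_F^2 = sum a_ij^2
= 2^2 + (-3)^2 + 3^2 + 1^2
= 4 + 9 + 9 + 1 = 23
||A||_F = sqrt(23) = 4.7958

4.7958


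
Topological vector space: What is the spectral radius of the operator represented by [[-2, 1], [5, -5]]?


For a 2x2 matrix, eigenvalues satisfy lambda^2 - (trace)*lambda + det = 0
trace = -2 + -5 = -7
det = -2*-5 - 1*5 = 5
discriminant = (-7)^2 - 4*(5) = 29
spectral radius = max |eigenvalue| = 6.1926

6.1926


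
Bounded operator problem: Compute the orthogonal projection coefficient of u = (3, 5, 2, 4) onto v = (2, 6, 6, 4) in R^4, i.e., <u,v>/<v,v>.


Computing <u,v> = 3*2 + 5*6 + 2*6 + 4*4 = 64
Computing <v,v> = 2^2 + 6^2 + 6^2 + 4^2 = 92
Projection coefficient = 64/92 = 0.6957

0.6957


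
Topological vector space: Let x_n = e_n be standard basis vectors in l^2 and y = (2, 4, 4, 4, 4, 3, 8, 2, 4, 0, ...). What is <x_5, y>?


x_5 = e_5 is the standard basis vector with 1 in position 5.
<x_5, y> = y_5 = 4
As n -> infinity, <x_n, y> -> 0, confirming weak convergence of (x_n) to 0.

4


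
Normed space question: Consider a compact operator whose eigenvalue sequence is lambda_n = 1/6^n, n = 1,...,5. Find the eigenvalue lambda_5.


The eigenvalue formula gives lambda_5 = 1/6^5
= 1/7776
= 1.2860e-04

1.2860e-04


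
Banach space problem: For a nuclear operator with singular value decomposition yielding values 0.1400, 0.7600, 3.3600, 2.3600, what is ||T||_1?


The nuclear norm is the sum of all singular values.
||T||_1 = 0.1400 + 0.7600 + 3.3600 + 2.3600
= 6.6200

6.6200


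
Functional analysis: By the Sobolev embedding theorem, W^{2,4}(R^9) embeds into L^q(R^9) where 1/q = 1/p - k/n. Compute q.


Using the Sobolev embedding formula: 1/q = 1/p - k/n
1/q = 1/4 - 2/9 = 1/36
q = 1/(1/36) = 36

36.0000


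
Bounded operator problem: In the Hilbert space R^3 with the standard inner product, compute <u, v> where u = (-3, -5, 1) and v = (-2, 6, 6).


Computing the standard inner product <u, v> = sum u_i * v_i
= -3*-2 + -5*6 + 1*6
= 6 + -30 + 6
= -18

-18


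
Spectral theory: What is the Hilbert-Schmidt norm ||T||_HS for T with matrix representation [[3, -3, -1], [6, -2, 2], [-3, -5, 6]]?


The Hilbert-Schmidt norm is sqrt(sum of squares of all entries).
Sum of squares = 3^2 + (-3)^2 + (-1)^2 + 6^2 + (-2)^2 + 2^2 + (-3)^2 + (-5)^2 + 6^2
= 9 + 9 + 1 + 36 + 4 + 4 + 9 + 25 + 36 = 133
||T||_HS = sqrt(133) = 11.5326

11.5326


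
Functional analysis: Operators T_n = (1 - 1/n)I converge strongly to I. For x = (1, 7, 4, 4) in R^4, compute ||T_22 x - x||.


T_22 x - x = (1 - 1/22)x - x = -x/22
||x|| = sqrt(82) = 9.0554
||T_22 x - x|| = ||x||/22 = 9.0554/22 = 0.4116

0.4116


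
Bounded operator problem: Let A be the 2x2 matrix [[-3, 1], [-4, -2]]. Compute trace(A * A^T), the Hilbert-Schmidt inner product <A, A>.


trace(A * A^T) = sum of squares of all entries
= (-3)^2 + 1^2 + (-4)^2 + (-2)^2
= 9 + 1 + 16 + 4
= 30

30


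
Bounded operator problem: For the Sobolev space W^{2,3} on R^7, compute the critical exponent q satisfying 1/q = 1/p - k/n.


Using the Sobolev embedding formula: 1/q = 1/p - k/n
1/q = 1/3 - 2/7 = 1/21
q = 1/(1/21) = 21

21.0000


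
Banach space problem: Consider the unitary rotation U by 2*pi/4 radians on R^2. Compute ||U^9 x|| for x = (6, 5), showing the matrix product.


U is a rotation by theta = 2*pi/4
U^9 = rotation by 9*theta = 18*pi/4 = 2*pi/4 (mod 2*pi)
cos(2*pi/4) = 0.0000, sin(2*pi/4) = 1.0000
U^9 x = (0.0000 * 6 - 1.0000 * 5, 1.0000 * 6 + 0.0000 * 5)
= (-5.0000, 6.0000)
||U^9 x|| = sqrt((-5.0000)^2 + 6.0000^2) = sqrt(61.0000) = 7.8102

7.8102


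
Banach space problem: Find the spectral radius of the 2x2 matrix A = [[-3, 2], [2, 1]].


For a 2x2 matrix, eigenvalues satisfy lambda^2 - (trace)*lambda + det = 0
trace = -3 + 1 = -2
det = -3*1 - 2*2 = -7
discriminant = (-2)^2 - 4*(-7) = 32
spectral radius = max |eigenvalue| = 3.8284

3.8284


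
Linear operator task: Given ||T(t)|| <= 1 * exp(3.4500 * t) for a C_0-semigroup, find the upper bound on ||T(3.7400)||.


||T(3.7400)|| <= 1 * exp(3.4500 * 3.7400)
= 1 * exp(12.9030)
= 1 * 401514.9311
= 401514.9311

401514.9311


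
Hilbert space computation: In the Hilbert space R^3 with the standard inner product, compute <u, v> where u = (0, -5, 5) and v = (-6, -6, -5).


Computing the standard inner product <u, v> = sum u_i * v_i
= 0*-6 + -5*-6 + 5*-5
= 0 + 30 + -25
= 5

5


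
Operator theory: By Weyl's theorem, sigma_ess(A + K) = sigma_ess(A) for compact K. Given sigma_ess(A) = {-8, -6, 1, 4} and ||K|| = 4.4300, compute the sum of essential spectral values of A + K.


By Weyl's theorem, the essential spectrum is invariant under compact perturbations.
sigma_ess(A + K) = sigma_ess(A) = {-8, -6, 1, 4}
Sum = -8 + -6 + 1 + 4 = -9

-9


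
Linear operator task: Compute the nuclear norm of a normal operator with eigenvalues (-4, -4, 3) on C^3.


For a normal operator, singular values equal |eigenvalues|.
Trace norm = sum |lambda_i| = 4 + 4 + 3
= 11

11


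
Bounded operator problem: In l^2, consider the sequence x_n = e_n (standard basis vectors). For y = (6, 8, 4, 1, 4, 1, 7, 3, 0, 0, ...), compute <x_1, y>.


x_1 = e_1 is the standard basis vector with 1 in position 1.
<x_1, y> = y_1 = 6
As n -> infinity, <x_n, y> -> 0, confirming weak convergence of (x_n) to 0.

6


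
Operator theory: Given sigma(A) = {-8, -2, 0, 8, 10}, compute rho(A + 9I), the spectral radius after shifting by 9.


Spectrum of A + 9I = {1, 7, 9, 17, 19}
Spectral radius = max |lambda| over the shifted spectrum
= max(1, 7, 9, 17, 19) = 19

19


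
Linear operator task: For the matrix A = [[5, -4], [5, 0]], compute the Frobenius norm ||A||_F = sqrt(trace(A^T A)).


||A||_F^2 = sum a_ij^2
= 5^2 + (-4)^2 + 5^2 + 0^2
= 25 + 16 + 25 + 0 = 66
||A||_F = sqrt(66) = 8.1240

8.1240


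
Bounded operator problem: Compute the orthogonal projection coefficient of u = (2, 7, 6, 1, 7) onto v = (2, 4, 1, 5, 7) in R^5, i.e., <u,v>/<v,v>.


Computing <u,v> = 2*2 + 7*4 + 6*1 + 1*5 + 7*7 = 92
Computing <v,v> = 2^2 + 4^2 + 1^2 + 5^2 + 7^2 = 95
Projection coefficient = 92/95 = 0.9684

0.9684


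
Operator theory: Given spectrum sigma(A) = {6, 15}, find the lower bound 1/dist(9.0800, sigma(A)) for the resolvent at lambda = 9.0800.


dist(9.0800, {6, 15}) = min(|9.0800 - 6|, |9.0800 - 15|)
= min(3.0800, 5.9200) = 3.0800
Resolvent bound = 1/3.0800 = 0.3247

0.3247


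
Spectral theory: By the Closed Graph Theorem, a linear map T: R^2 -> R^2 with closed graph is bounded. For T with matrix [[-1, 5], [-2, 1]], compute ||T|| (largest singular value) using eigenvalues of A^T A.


A^T A = [[5, -7], [-7, 26]]
trace(A^T A) = 31, det(A^T A) = 81
discriminant = 31^2 - 4*81 = 637
Largest eigenvalue of A^T A = (trace + sqrt(disc))/2 = 28.1194
||T|| = sqrt(28.1194) = 5.3028

5.3028


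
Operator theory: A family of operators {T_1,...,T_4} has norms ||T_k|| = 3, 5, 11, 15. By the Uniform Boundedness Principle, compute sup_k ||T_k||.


By the Uniform Boundedness Principle, the supremum of norms is finite.
sup_k ||T_k|| = max(3, 5, 11, 15) = 15

15


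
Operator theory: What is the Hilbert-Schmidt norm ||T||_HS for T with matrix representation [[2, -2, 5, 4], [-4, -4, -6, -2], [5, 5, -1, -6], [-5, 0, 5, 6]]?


The Hilbert-Schmidt norm is sqrt(sum of squares of all entries).
Sum of squares = 2^2 + (-2)^2 + 5^2 + 4^2 + (-4)^2 + (-4)^2 + (-6)^2 + (-2)^2 + 5^2 + 5^2 + (-1)^2 + (-6)^2 + (-5)^2 + 0^2 + 5^2 + 6^2
= 4 + 4 + 25 + 16 + 16 + 16 + 36 + 4 + 25 + 25 + 1 + 36 + 25 + 0 + 25 + 36 = 294
||T||_HS = sqrt(294) = 17.1464

17.1464


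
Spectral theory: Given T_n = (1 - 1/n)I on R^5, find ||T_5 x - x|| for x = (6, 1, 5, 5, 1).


T_5 x - x = (1 - 1/5)x - x = -x/5
||x|| = sqrt(88) = 9.3808
||T_5 x - x|| = ||x||/5 = 9.3808/5 = 1.8762

1.8762


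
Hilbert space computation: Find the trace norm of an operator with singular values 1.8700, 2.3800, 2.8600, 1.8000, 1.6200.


The nuclear norm is the sum of all singular values.
||T||_1 = 1.8700 + 2.3800 + 2.8600 + 1.8000 + 1.6200
= 10.5300

10.5300


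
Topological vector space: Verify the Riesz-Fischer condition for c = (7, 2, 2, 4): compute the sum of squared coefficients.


sum |c_n|^2 = 7^2 + 2^2 + 2^2 + 4^2
= 49 + 4 + 4 + 16
= 73

73


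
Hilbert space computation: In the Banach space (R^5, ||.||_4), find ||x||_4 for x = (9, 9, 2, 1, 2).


The l^4 norm = (sum |x_i|^4)^(1/4)
Sum of 4th powers = 6561 + 6561 + 16 + 1 + 16 = 13155
||x||_4 = (13155)^(1/4) = 10.7096

10.7096


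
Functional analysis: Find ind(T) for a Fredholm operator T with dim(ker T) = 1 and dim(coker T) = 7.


The Fredholm index is defined as ind(T) = dim(ker T) - dim(coker T)
= 1 - 7
= -6

-6


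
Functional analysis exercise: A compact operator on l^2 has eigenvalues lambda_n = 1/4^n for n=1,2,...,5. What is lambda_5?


The eigenvalue formula gives lambda_5 = 1/4^5
= 1/1024
= 9.7656e-04

9.7656e-04


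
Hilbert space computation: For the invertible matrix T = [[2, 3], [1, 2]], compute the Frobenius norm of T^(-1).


det(T) = 2*2 - 3*1 = 1
T^(-1) = (1/1) * [[2, -3], [-1, 2]] = [[2.0000, -3.0000], [-1.0000, 2.0000]]
||T^(-1)||_F^2 = 2.0000^2 + (-3.0000)^2 + (-1.0000)^2 + 2.0000^2 = 18.0000
||T^(-1)||_F = sqrt(18.0000) = 4.2426

4.2426


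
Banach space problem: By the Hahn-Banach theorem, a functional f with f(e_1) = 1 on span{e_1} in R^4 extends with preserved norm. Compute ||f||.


The norm of f is given by ||f|| = sup_{||x||=1} |f(x)|.
On span{e_1}, ||e_1|| = 1, so ||f|| = |f(e_1)| / ||e_1||
= |1| / 1 = 1.0000

1.0000


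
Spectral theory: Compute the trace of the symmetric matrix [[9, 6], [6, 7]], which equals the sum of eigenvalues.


For a self-adjoint (symmetric) matrix, the eigenvalues are real.
The sum of eigenvalues equals the trace of the matrix.
trace = 9 + 7 = 16

16


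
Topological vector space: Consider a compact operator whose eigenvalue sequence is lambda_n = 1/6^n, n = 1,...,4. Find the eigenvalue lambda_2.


The eigenvalue formula gives lambda_2 = 1/6^2
= 1/36
= 0.0278

0.0278


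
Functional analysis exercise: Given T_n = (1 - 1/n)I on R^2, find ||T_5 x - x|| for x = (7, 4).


T_5 x - x = (1 - 1/5)x - x = -x/5
||x|| = sqrt(65) = 8.0623
||T_5 x - x|| = ||x||/5 = 8.0623/5 = 1.6125

1.6125


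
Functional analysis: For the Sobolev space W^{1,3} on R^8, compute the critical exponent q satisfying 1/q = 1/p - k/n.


Using the Sobolev embedding formula: 1/q = 1/p - k/n
1/q = 1/3 - 1/8 = 5/24
q = 1/(5/24) = 24/5 = 4.8000

4.8000


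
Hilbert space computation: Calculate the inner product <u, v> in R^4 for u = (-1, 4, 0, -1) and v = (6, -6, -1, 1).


Computing the standard inner product <u, v> = sum u_i * v_i
= -1*6 + 4*-6 + 0*-1 + -1*1
= -6 + -24 + 0 + -1
= -31

-31


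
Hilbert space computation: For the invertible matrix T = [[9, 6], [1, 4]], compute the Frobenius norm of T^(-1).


det(T) = 9*4 - 6*1 = 30
T^(-1) = (1/30) * [[4, -6], [-1, 9]] = [[0.1333, -0.2000], [-0.0333, 0.3000]]
||T^(-1)||_F^2 = 0.1333^2 + (-0.2000)^2 + (-0.0333)^2 + 0.3000^2 = 0.1489
||T^(-1)||_F = sqrt(0.1489) = 0.3859

0.3859


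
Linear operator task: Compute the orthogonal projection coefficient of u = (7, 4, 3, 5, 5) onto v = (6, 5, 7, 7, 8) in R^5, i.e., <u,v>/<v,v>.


Computing <u,v> = 7*6 + 4*5 + 3*7 + 5*7 + 5*8 = 158
Computing <v,v> = 6^2 + 5^2 + 7^2 + 7^2 + 8^2 = 223
Projection coefficient = 158/223 = 0.7085

0.7085


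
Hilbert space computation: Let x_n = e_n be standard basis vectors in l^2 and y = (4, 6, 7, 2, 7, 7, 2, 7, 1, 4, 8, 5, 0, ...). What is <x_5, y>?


x_5 = e_5 is the standard basis vector with 1 in position 5.
<x_5, y> = y_5 = 7
As n -> infinity, <x_n, y> -> 0, confirming weak convergence of (x_n) to 0.

7


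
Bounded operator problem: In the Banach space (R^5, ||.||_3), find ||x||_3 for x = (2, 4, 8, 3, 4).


The l^3 norm = (sum |x_i|^3)^(1/3)
Sum of 3th powers = 8 + 64 + 512 + 27 + 64 = 675
||x||_3 = (675)^(1/3) = 8.7721

8.7721


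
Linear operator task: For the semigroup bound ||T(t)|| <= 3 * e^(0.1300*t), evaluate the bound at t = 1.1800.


||T(1.1800)|| <= 3 * exp(0.1300 * 1.1800)
= 3 * exp(0.1534)
= 3 * 1.1658
= 3.4974

3.4974


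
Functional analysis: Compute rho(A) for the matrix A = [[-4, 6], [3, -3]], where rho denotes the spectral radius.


For a 2x2 matrix, eigenvalues satisfy lambda^2 - (trace)*lambda + det = 0
trace = -4 + -3 = -7
det = -4*-3 - 6*3 = -6
discriminant = (-7)^2 - 4*(-6) = 73
spectral radius = max |eigenvalue| = 7.7720

7.7720


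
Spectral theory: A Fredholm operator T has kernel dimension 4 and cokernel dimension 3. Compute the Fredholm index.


The Fredholm index is defined as ind(T) = dim(ker T) - dim(coker T)
= 4 - 3
= 1

1


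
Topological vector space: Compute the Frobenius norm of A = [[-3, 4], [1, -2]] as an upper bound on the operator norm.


||A||_F^2 = sum a_ij^2
= (-3)^2 + 4^2 + 1^2 + (-2)^2
= 9 + 16 + 1 + 4 = 30
||A||_F = sqrt(30) = 5.4772

5.4772


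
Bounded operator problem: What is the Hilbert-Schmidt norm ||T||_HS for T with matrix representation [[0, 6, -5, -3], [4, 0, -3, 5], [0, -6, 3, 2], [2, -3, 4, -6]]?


The Hilbert-Schmidt norm is sqrt(sum of squares of all entries).
Sum of squares = 0^2 + 6^2 + (-5)^2 + (-3)^2 + 4^2 + 0^2 + (-3)^2 + 5^2 + 0^2 + (-6)^2 + 3^2 + 2^2 + 2^2 + (-3)^2 + 4^2 + (-6)^2
= 0 + 36 + 25 + 9 + 16 + 0 + 9 + 25 + 0 + 36 + 9 + 4 + 4 + 9 + 16 + 36 = 234
||T||_HS = sqrt(234) = 15.2971

15.2971


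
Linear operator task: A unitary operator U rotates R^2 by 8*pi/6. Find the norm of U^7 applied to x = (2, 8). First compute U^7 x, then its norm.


U is a rotation by theta = 8*pi/6
U^7 = rotation by 7*theta = 56*pi/6 = 8*pi/6 (mod 2*pi)
cos(8*pi/6) = -0.5000, sin(8*pi/6) = -0.8660
U^7 x = (-0.5000 * 2 - -0.8660 * 8, -0.8660 * 2 + -0.5000 * 8)
= (5.9282, -5.7321)
||U^7 x|| = sqrt(5.9282^2 + (-5.7321)^2) = sqrt(68.0000) = 8.2462

8.2462


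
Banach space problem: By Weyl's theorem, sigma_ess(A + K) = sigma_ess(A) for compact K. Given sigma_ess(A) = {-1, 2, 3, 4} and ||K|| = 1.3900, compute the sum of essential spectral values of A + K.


By Weyl's theorem, the essential spectrum is invariant under compact perturbations.
sigma_ess(A + K) = sigma_ess(A) = {-1, 2, 3, 4}
Sum = -1 + 2 + 3 + 4 = 8

8


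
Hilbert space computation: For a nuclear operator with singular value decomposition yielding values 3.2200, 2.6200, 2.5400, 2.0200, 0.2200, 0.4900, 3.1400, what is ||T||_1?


The nuclear norm is the sum of all singular values.
||T||_1 = 3.2200 + 2.6200 + 2.5400 + 2.0200 + 0.2200 + 0.4900 + 3.1400
= 14.2500

14.2500


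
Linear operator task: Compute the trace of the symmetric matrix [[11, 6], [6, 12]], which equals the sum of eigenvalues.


For a self-adjoint (symmetric) matrix, the eigenvalues are real.
The sum of eigenvalues equals the trace of the matrix.
trace = 11 + 12 = 23

23


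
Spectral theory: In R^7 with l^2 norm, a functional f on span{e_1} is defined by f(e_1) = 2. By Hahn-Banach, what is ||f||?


The norm of f is given by ||f|| = sup_{||x||=1} |f(x)|.
On span{e_1}, ||e_1|| = 1, so ||f|| = |f(e_1)| / ||e_1||
= |2| / 1 = 2.0000

2.0000


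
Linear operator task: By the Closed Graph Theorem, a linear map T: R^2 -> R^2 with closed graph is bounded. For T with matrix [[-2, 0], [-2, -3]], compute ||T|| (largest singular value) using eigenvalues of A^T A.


A^T A = [[8, 6], [6, 9]]
trace(A^T A) = 17, det(A^T A) = 36
discriminant = 17^2 - 4*36 = 145
Largest eigenvalue of A^T A = (trace + sqrt(disc))/2 = 14.5208
||T|| = sqrt(14.5208) = 3.8106

3.8106


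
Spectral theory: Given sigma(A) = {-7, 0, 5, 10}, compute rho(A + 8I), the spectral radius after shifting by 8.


Spectrum of A + 8I = {1, 8, 13, 18}
Spectral radius = max |lambda| over the shifted spectrum
= max(1, 8, 13, 18) = 18

18


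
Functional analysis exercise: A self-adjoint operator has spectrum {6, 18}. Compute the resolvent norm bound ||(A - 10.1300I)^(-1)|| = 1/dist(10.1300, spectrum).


dist(10.1300, {6, 18}) = min(|10.1300 - 6|, |10.1300 - 18|)
= min(4.1300, 7.8700) = 4.1300
Resolvent bound = 1/4.1300 = 0.2421

0.2421


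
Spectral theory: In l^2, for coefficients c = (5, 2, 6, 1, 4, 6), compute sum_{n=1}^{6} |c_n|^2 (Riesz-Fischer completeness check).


sum |c_n|^2 = 5^2 + 2^2 + 6^2 + 1^2 + 4^2 + 6^2
= 25 + 4 + 36 + 1 + 16 + 36
= 118

118


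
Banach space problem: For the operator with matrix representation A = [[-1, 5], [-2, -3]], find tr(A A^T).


trace(A * A^T) = sum of squares of all entries
= (-1)^2 + 5^2 + (-2)^2 + (-3)^2
= 1 + 25 + 4 + 9
= 39

39


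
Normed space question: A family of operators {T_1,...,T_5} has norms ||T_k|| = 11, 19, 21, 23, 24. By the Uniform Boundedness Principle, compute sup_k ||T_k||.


By the Uniform Boundedness Principle, the supremum of norms is finite.
sup_k ||T_k|| = max(11, 19, 21, 23, 24) = 24

24


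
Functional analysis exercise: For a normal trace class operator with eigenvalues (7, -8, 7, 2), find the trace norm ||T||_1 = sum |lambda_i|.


For a normal operator, singular values equal |eigenvalues|.
Trace norm = sum |lambda_i| = 7 + 8 + 7 + 2
= 24

24


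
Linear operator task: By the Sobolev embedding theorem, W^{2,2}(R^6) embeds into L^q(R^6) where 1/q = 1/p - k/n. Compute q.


Using the Sobolev embedding formula: 1/q = 1/p - k/n
1/q = 1/2 - 2/6 = 1/6
q = 1/(1/6) = 6

6.0000


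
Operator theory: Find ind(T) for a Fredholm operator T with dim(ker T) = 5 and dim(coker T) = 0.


The Fredholm index is defined as ind(T) = dim(ker T) - dim(coker T)
= 5 - 0
= 5

5


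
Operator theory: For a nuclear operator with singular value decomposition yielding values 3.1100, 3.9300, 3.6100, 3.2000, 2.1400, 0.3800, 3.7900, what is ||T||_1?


The nuclear norm is the sum of all singular values.
||T||_1 = 3.1100 + 3.9300 + 3.6100 + 3.2000 + 2.1400 + 0.3800 + 3.7900
= 20.1600

20.1600


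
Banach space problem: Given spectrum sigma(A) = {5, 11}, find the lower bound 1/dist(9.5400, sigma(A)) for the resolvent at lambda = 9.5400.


dist(9.5400, {5, 11}) = min(|9.5400 - 5|, |9.5400 - 11|)
= min(4.5400, 1.4600) = 1.4600
Resolvent bound = 1/1.4600 = 0.6849

0.6849


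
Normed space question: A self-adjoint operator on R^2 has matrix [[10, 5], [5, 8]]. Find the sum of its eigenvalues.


For a self-adjoint (symmetric) matrix, the eigenvalues are real.
The sum of eigenvalues equals the trace of the matrix.
trace = 10 + 8 = 18

18


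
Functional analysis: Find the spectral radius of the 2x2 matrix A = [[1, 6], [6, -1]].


For a 2x2 matrix, eigenvalues satisfy lambda^2 - (trace)*lambda + det = 0
trace = 1 + -1 = 0
det = 1*-1 - 6*6 = -37
discriminant = 0^2 - 4*(-37) = 148
spectral radius = max |eigenvalue| = 6.0828

6.0828


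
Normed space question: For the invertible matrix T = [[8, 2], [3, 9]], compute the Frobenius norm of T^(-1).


det(T) = 8*9 - 2*3 = 66
T^(-1) = (1/66) * [[9, -2], [-3, 8]] = [[0.1364, -0.0303], [-0.0455, 0.1212]]
||T^(-1)||_F^2 = 0.1364^2 + (-0.0303)^2 + (-0.0455)^2 + 0.1212^2 = 0.0363
||T^(-1)||_F = sqrt(0.0363) = 0.1905

0.1905


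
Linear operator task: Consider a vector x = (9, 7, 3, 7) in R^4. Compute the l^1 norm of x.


The l^1 norm equals the sum of absolute values of all components.
||x||_1 = 9 + 7 + 3 + 7
= 26

26.0000


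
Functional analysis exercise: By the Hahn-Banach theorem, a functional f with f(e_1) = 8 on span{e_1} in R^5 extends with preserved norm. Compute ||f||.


The norm of f is given by ||f|| = sup_{||x||=1} |f(x)|.
On span{e_1}, ||e_1|| = 1, so ||f|| = |f(e_1)| / ||e_1||
= |8| / 1 = 8.0000

8.0000


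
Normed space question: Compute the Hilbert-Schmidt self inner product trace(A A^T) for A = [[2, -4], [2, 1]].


trace(A * A^T) = sum of squares of all entries
= 2^2 + (-4)^2 + 2^2 + 1^2
= 4 + 16 + 4 + 1
= 25

25


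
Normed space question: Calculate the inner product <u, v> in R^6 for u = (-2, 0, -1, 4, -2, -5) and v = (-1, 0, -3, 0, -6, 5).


Computing the standard inner product <u, v> = sum u_i * v_i
= -2*-1 + 0*0 + -1*-3 + 4*0 + -2*-6 + -5*5
= 2 + 0 + 3 + 0 + 12 + -25
= -8

-8


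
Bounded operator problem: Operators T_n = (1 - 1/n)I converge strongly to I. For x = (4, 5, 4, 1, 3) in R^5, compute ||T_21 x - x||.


T_21 x - x = (1 - 1/21)x - x = -x/21
||x|| = sqrt(67) = 8.1854
||T_21 x - x|| = ||x||/21 = 8.1854/21 = 0.3898

0.3898


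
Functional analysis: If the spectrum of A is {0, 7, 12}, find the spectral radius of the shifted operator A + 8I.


Spectrum of A + 8I = {8, 15, 20}
Spectral radius = max |lambda| over the shifted spectrum
= max(8, 15, 20) = 20

20


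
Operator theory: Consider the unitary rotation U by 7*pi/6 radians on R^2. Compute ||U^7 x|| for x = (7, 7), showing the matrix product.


U is a rotation by theta = 7*pi/6
U^7 = rotation by 7*theta = 49*pi/6 = 1*pi/6 (mod 2*pi)
cos(1*pi/6) = 0.8660, sin(1*pi/6) = 0.5000
U^7 x = (0.8660 * 7 - 0.5000 * 7, 0.5000 * 7 + 0.8660 * 7)
= (2.5622, 9.5622)
||U^7 x|| = sqrt(2.5622^2 + 9.5622^2) = sqrt(98.0000) = 9.8995

9.8995


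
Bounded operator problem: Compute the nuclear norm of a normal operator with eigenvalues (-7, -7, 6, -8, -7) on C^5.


For a normal operator, singular values equal |eigenvalues|.
Trace norm = sum |lambda_i| = 7 + 7 + 6 + 8 + 7
= 35

35


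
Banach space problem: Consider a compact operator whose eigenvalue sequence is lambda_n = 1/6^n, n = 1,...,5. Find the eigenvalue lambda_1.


The eigenvalue formula gives lambda_1 = 1/6^1
= 1/6
= 0.1667

0.1667


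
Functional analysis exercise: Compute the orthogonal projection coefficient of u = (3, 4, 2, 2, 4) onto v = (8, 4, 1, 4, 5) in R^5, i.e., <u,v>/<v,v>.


Computing <u,v> = 3*8 + 4*4 + 2*1 + 2*4 + 4*5 = 70
Computing <v,v> = 8^2 + 4^2 + 1^2 + 4^2 + 5^2 = 122
Projection coefficient = 70/122 = 0.5738

0.5738


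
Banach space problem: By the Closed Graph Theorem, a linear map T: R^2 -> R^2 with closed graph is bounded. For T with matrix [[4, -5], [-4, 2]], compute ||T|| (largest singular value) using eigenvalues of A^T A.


A^T A = [[32, -28], [-28, 29]]
trace(A^T A) = 61, det(A^T A) = 144
discriminant = 61^2 - 4*144 = 3145
Largest eigenvalue of A^T A = (trace + sqrt(disc))/2 = 58.5401
||T|| = sqrt(58.5401) = 7.6512

7.6512


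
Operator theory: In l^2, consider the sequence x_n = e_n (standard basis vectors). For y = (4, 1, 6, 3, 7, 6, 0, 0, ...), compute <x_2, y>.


x_2 = e_2 is the standard basis vector with 1 in position 2.
<x_2, y> = y_2 = 1
As n -> infinity, <x_n, y> -> 0, confirming weak convergence of (x_n) to 0.

1


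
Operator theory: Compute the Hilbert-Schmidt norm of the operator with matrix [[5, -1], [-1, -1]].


The Hilbert-Schmidt norm is sqrt(sum of squares of all entries).
Sum of squares = 5^2 + (-1)^2 + (-1)^2 + (-1)^2
= 25 + 1 + 1 + 1 = 28
||T||_HS = sqrt(28) = 5.2915

5.2915
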